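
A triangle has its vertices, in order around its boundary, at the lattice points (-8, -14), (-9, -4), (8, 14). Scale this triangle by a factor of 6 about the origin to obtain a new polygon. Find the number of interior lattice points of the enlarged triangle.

By the shoelace formula, twice the signed area is |[(-8)·(-4) − (-9)·(-14)] + [(-9)·14 − 8·(-4)] + [8·(-14) − (-8)·14]| = 188, so the area is 94.
The number of boundary lattice points is Σ gcd(|Δx|,|Δy|) = gcd(1,10) + gcd(17,18) + gcd(16,28) = 1+1+4 = 6.
Scaling by 6 multiplies the area by 6² = 36 (so the new area is 3384) and multiplies the boundary lattice-point count by 6, giving 36.
By Pick's theorem, the interior count of the dilated polygon is 3384 − 36/2 + 1 = 3367.

3367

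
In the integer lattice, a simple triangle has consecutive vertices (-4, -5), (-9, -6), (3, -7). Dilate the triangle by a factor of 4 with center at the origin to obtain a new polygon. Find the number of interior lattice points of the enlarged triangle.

131

The shoelace formula gives twice the area as |((-4)·(-6) − (-9)·(-5)) + ((-9)·(-7) − 3·(-6)) + (3·(-5) − (-4)·(-7))| = 17, so the area is 17/2.
Along each edge there are gcd(|Δx|,|Δy|)+1 lattice points, so counting each shared vertex once the boundary has gcd(5,1) + gcd(12,1) + gcd(7,2) = 1+1+1 = 3.
Scaling by 4 multiplies the area by 4² = 16 (so the new area is 136) and multiplies the boundary lattice-point count by 4, giving 12.
By Pick's theorem, the interior count of the dilated polygon is 136 − 12/2 + 1 = 131.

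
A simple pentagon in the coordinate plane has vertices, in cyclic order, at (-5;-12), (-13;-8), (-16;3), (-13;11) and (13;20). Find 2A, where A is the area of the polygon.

879

The shoelace formula gives twice the area as |[(-5)·(-8) − (-13)·(-12)] + [(-13)·3 − (-16)·(-8)] + [(-16)·11 − (-13)·3] + [(-13)·20 − 13·11] + [13·(-12) − (-5)·20]| = 879, so the area is 439.5.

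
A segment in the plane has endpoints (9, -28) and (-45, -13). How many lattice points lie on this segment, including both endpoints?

4

The number of lattice points on a segment between lattice points is gcd(|Δx|,|Δy|) + 1 = gcd(54,15) + 1 = 3 + 1 = 4.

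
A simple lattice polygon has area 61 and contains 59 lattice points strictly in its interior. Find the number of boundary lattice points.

6

Pick's theorem gives A = I + B/2 − 1, so B = 2(A − I + 1) = 2(61 − 59 + 1) = 6.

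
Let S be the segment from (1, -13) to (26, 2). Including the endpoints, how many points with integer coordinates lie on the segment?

The number of lattice points on a segment between lattice points is gcd(|Δx|,|Δy|) + 1 = gcd(25,15) + 1 = 5 + 1 = 6.

6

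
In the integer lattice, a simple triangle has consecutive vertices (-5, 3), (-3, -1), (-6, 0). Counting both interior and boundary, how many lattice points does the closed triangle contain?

8

Using the shoelace formula, 2A = |[(-5)·(-1) − (-3)·3] + [(-3)·0 − (-6)·(-1)] + [(-6)·3 − (-5)·0]| = 10, so the area is 5.
The number of boundary lattice points is Σ gcd(|Δx|,|Δy|) = gcd(2,4) + gcd(3,1) + gcd(1,3) = 2+1+1 = 4.
Pick's theorem gives I = A − B/2 + 1 = 5 − 4/2 + 1 = 4, so the closed region contains I + B = 4 + 4 = 8 lattice points.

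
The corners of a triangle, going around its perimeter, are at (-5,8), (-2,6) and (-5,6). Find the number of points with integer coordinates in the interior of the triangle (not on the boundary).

1

The shoelace formula gives twice the area as |((-5)·6 − (-2)·8) + ((-2)·6 − (-5)·6) + ((-5)·8 − (-5)·6)| = 6, so the area is 3.
Along each edge there are gcd(|Δx|,|Δy|)+1 lattice points, so counting each shared vertex once the boundary has gcd(3,2) + gcd(3,0) + gcd(0,2) = 1+3+2 = 6.
Pick's theorem gives I = A − B/2 + 1 = 3 − 6/2 + 1 = 1.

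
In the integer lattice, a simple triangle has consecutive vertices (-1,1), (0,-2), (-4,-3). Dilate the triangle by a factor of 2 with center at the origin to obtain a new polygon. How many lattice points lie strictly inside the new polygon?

By the shoelace formula, twice the signed area is |((-1)·(-2) − 0·1) + (0·(-3) − (-4)·(-2)) + ((-4)·1 − (-1)·(-3))| = 13, so the area is 6.5.
Summing gcd(|Δx|,|Δy|) over the edges gives the boundary count: gcd(1,3) + gcd(4,1) + gcd(3,4) = 1+1+1 = 3.
Scaling by 2 multiplies the area by 2² = 4 (so the new area is 26) and multiplies the boundary lattice-point count by 2, giving 6.
By Pick's theorem, the interior count of the dilated polygon is 26 − 6/2 + 1 = 24.

24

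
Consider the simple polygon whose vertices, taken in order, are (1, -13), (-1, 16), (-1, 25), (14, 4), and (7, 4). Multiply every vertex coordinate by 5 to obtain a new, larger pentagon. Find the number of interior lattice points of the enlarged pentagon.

5286

The shoelace formula gives twice the area as |[1·16 − (-1)·(-13)] + [(-1)·25 − (-1)·16] + [(-1)·4 − 14·25] + [14·4 − 7·4] + [7·(-13) − 1·4]| = 427, so the area is 213.5.
Along each edge there are gcd(|Δx|,|Δy|)+1 lattice points, so counting each shared vertex once the boundary has gcd(2,29) + gcd(0,9) + gcd(15,21) + gcd(7,0) + gcd(6,17) = 1+9+3+7+1 = 21.
Scaling by 5 multiplies the area by 5² = 25 (so the new area is 5337.5) and multiplies the boundary lattice-point count by 5, giving 105.
By Pick's theorem, the interior count of the dilated polygon is 5337.5 − 105/2 + 1 = 5286.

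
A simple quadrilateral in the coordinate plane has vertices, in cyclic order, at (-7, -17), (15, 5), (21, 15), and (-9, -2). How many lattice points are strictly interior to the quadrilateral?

274

Using the shoelace formula, 2A = |[(-7)·5 − 15·(-17)] + [15·15 − 21·5] + [21·(-2) − (-9)·15] + [(-9)·(-17) − (-7)·(-2)]| = 572, so the area is 286.
Along each edge there are gcd(|Δx|,|Δy|)+1 lattice points, so counting each shared vertex once the boundary has gcd(22,22) + gcd(6,10) + gcd(30,17) + gcd(2,15) = 22+2+1+1 = 26.
By Pick's theorem A = I + B/2 − 1, so I = 286 − 26/2 + 1 = 274.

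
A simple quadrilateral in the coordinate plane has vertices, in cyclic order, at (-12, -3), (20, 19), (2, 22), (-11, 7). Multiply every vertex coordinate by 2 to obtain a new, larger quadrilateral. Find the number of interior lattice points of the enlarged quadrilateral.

Using the shoelace formula, 2A = |((-12)·19 − 20·(-3)) + (20·22 − 2·19) + (2·7 − (-11)·22) + ((-11)·(-3) − (-12)·7)| = 607, so the area is 607/2.
Along each edge there are gcd(|Δx|,|Δy|)+1 lattice points, so counting each shared vertex once the boundary has gcd(32,22) + gcd(18,3) + gcd(13,15) + gcd(1,10) = 2+3+1+1 = 7.
Scaling by 2 multiplies the area by 2² = 4 (so the new area is 1214) and multiplies the boundary lattice-point count by 2, giving 14.
By Pick's theorem, the interior count of the dilated polygon is 1214 − 14/2 + 1 = 1208.

1208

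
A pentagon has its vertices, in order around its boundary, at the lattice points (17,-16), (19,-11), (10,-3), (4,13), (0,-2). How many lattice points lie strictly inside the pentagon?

167

Using the shoelace formula, 2A = |[17·(-11) − 19·(-16)] + [19·(-3) − 10·(-11)] + [10·13 − 4·(-3)] + [4·(-2) − 0·13] + [0·(-16) − 17·(-2)]| = 338, so the area is 169.
Along each edge there are gcd(|Δx|,|Δy|)+1 lattice points, so counting each shared vertex once the boundary has gcd(2,5) + gcd(9,8) + gcd(6,16) + gcd(4,15) + gcd(17,14) = 1+1+2+1+1 = 6.
Pick's theorem gives I = A − B/2 + 1 = 169 − 6/2 + 1 = 167.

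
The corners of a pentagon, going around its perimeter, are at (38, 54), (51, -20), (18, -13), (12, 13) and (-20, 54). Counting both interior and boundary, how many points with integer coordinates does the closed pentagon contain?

2858

The shoelace formula gives twice the area as |[38·(-20) − 51·54] + [51·(-13) − 18·(-20)] + [18·13 − 12·(-13)] + [12·54 − (-20)·13] + [(-20)·54 − 38·54]| = 5651, so the area is 2825.5.
Along each edge there are gcd(|Δx|,|Δy|)+1 lattice points, so counting each shared vertex once the boundary has gcd(13,74) + gcd(33,7) + gcd(6,26) + gcd(32,41) + gcd(58,0) = 1+1+2+1+58 = 63.
Pick's theorem gives I = A − B/2 + 1 = 2825.5 − 63/2 + 1 = 2795, so the closed region contains I + B = 2795 + 63 = 2858 lattice points.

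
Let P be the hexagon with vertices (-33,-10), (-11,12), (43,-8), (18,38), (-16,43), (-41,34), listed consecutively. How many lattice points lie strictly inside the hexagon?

The shoelace formula gives twice the area as |[(-33)·12 − (-11)·(-10)] + [(-11)·(-8) − 43·12] + [43·38 − 18·(-8)] + [18·43 − (-16)·38] + [(-16)·34 − (-41)·43] + [(-41)·(-10) − (-33)·34]| = 4977, so the area is 4977/2.
Summing gcd(|Δx|,|Δy|) over the edges gives the boundary count: gcd(22,22) + gcd(54,20) + gcd(25,46) + gcd(34,5) + gcd(25,9) + gcd(8,44) = 22+2+1+1+1+4 = 31.
Pick's theorem gives I = A − B/2 + 1 = 4977/2 − 31/2 + 1 = 2474.

2474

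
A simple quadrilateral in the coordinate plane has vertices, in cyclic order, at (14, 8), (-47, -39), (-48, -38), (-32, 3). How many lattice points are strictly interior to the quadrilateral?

956

The shoelace formula gives twice the area as |[14·(-39) − (-47)·8] + [(-47)·(-38) − (-48)·(-39)] + [(-48)·3 − (-32)·(-38)] + [(-32)·8 − 14·3]| = 1914, so the area is 957.
Summing gcd(|Δx|,|Δy|) over the edges gives the boundary count: gcd(61,47) + gcd(1,1) + gcd(16,41) + gcd(46,5) = 1+1+1+1 = 4.
By Pick's theorem A = I + B/2 − 1, so I = 957 − 4/2 + 1 = 956.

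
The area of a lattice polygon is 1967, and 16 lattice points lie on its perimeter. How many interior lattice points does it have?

From Pick's theorem, I = A − B/2 + 1 = 1967 − 16/2 + 1 = 1960.

1960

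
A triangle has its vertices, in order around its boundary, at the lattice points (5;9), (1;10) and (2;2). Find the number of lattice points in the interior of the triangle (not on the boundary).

15

The shoelace formula gives twice the area as |[5·10 − 1·9] + [1·2 − 2·10] + [2·9 − 5·2]| = 31, so the area is 31/2.
Summing gcd(|Δx|,|Δy|) over the edges gives the boundary count: gcd(4,1) + gcd(1,8) + gcd(3,7) = 1+1+1 = 3.
Pick's theorem gives I = A − B/2 + 1 = 31/2 − 3/2 + 1 = 15.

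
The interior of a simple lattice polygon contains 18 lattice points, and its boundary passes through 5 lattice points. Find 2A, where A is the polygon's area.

39

By Pick's theorem, A = I + B/2 − 1 = 18 + 5/2 − 1 = 39/2.
Hence 2A = 39.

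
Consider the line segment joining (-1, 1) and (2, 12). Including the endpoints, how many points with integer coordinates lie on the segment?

2

The number of lattice points on a segment between lattice points is gcd(|Δx|,|Δy|) + 1 = gcd(3,11) + 1 = 1 + 1 = 2.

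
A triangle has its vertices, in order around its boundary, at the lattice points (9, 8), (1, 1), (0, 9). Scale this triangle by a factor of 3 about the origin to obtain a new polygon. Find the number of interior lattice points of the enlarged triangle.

Using the shoelace formula, 2A = |(9·1 − 1·8) + (1·9 − 0·1) + (0·8 − 9·9)| = 71, so the area is 35.5.
The number of boundary lattice points is Σ gcd(|Δx|,|Δy|) = gcd(8,7) + gcd(1,8) + gcd(9,1) = 1+1+1 = 3.
Scaling by 3 multiplies the area by 3² = 9 (so the new area is 319.5) and multiplies the boundary lattice-point count by 3, giving 9.
By Pick's theorem, the interior count of the dilated polygon is 319.5 − 9/2 + 1 = 316.

316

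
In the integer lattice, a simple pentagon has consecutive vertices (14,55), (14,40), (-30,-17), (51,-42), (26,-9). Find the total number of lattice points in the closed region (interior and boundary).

2546

The shoelace formula gives twice the area as |(14·40 − 14·55) + (14·(-17) − (-30)·40) + ((-30)·(-42) − 51·(-17)) + (51·(-9) − 26·(-42)) + (26·55 − 14·(-9))| = 5068, so the area is 2534.
Along each edge there are gcd(|Δx|,|Δy|)+1 lattice points, so counting each shared vertex once the boundary has gcd(0,15) + gcd(44,57) + gcd(81,25) + gcd(25,33) + gcd(12,64) = 15+1+1+1+4 = 22.
Pick's theorem gives I = A − B/2 + 1 = 2534 − 22/2 + 1 = 2524, so the closed region contains I + B = 2524 + 22 = 2546 lattice points.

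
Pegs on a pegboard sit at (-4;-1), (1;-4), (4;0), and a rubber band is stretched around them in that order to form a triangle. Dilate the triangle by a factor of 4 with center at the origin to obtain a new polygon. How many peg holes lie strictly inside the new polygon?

227

The shoelace formula gives twice the area as |((-4)·(-4) − 1·(-1)) + (1·0 − 4·(-4)) + (4·(-1) − (-4)·0)| = 29, so the area is 29/2.
The number of boundary lattice points is Σ gcd(|Δx|,|Δy|) = gcd(5,3) + gcd(3,4) + gcd(8,1) = 1+1+1 = 3.
Scaling by 4 multiplies the area by 4² = 16 (so the new area is 232) and multiplies the boundary lattice-point count by 4, giving 12.
By Pick's theorem, the interior count of the dilated polygon is 232 − 12/2 + 1 = 227.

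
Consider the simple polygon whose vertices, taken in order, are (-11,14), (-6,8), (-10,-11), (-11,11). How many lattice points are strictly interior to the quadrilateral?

59

The shoelace formula gives twice the area as |[(-11)·8 − (-6)·14] + [(-6)·(-11) − (-10)·8] + [(-10)·11 − (-11)·(-11)] + [(-11)·14 − (-11)·11]| = 122, so the area is 61.
The number of boundary lattice points is Σ gcd(|Δx|,|Δy|) = gcd(5,6) + gcd(4,19) + gcd(1,22) + gcd(0,3) = 1+1+1+3 = 6.
By Pick's theorem A = I + B/2 − 1, so I = 61 − 6/2 + 1 = 59.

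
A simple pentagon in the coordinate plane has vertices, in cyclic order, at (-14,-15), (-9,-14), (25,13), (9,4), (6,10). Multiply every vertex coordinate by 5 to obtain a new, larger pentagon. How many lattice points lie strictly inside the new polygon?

Using the shoelace formula, 2A = |[(-14)·(-14) − (-9)·(-15)] + [(-9)·13 − 25·(-14)] + [25·4 − 9·13] + [9·10 − 6·4] + [6·(-15) − (-14)·10]| = 393, so the area is 393/2.
The number of boundary lattice points is Σ gcd(|Δx|,|Δy|) = gcd(5,1) + gcd(34,27) + gcd(16,9) + gcd(3,6) + gcd(20,25) = 1+1+1+3+5 = 11.
Scaling by 5 multiplies the area by 5² = 25 (so the new area is 9825/2) and multiplies the boundary lattice-point count by 5, giving 55.
By Pick's theorem, the interior count of the dilated polygon is 9825/2 − 55/2 + 1 = 4886.

4886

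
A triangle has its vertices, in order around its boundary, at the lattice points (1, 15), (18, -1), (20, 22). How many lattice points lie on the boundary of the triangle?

The number of boundary lattice points is Σ gcd(|Δx|,|Δy|) = gcd(17,16) + gcd(2,23) + gcd(19,7) = 1+1+1 = 3.

3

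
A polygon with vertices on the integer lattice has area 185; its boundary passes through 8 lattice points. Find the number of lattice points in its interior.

Pick's theorem A = I + B/2 − 1 rearranges to I = A − B/2 + 1 = 185 − 8/2 + 1 = 182.

182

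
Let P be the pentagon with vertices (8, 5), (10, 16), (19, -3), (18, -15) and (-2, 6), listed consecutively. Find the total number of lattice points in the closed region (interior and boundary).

237

By the shoelace formula, twice the signed area is |(8·16 − 10·5) + (10·(-3) − 19·16) + (19·(-15) − 18·(-3)) + (18·6 − (-2)·(-15)) + ((-2)·5 − 8·6)| = 467, so the area is 467/2.
Along each edge there are gcd(|Δx|,|Δy|)+1 lattice points, so counting each shared vertex once the boundary has gcd(2,11) + gcd(9,19) + gcd(1,12) + gcd(20,21) + gcd(10,1) = 1+1+1+1+1 = 5.
Pick's theorem gives I = A − B/2 + 1 = 467/2 − 5/2 + 1 = 232, so the closed region contains I + B = 232 + 5 = 237 lattice points.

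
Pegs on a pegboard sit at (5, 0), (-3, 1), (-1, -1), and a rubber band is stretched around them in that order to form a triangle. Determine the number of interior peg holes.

Using the shoelace formula, 2A = |(5·1 − (-3)·0) + ((-3)·(-1) − (-1)·1) + ((-1)·0 − 5·(-1))| = 14, so the area is 7.
Along each edge there are gcd(|Δx|,|Δy|)+1 lattice points, so counting each shared vertex once the boundary has gcd(8,1) + gcd(2,2) + gcd(6,1) = 1+2+1 = 4.
By Pick's theorem A = I + B/2 − 1, so I = 7 − 4/2 + 1 = 6.

6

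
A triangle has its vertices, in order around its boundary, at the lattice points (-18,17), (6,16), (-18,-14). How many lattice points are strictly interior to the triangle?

354

Using the shoelace formula, 2A = |((-18)·16 − 6·17) + (6·(-14) − (-18)·16) + ((-18)·17 − (-18)·(-14))| = 744, so the area is 372.
The number of boundary lattice points is Σ gcd(|Δx|,|Δy|) = gcd(24,1) + gcd(24,30) + gcd(0,31) = 1+6+31 = 38.
Pick's theorem gives I = A − B/2 + 1 = 372 − 38/2 + 1 = 354.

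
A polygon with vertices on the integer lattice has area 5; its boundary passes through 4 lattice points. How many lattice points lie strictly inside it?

From Pick's theorem, I = A − B/2 + 1 = 5 − 4/2 + 1 = 4.

4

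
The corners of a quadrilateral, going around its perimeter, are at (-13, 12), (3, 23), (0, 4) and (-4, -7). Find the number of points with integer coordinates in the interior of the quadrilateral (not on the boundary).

Using the shoelace formula, 2A = |((-13)·23 − 3·12) + (3·4 − 0·23) + (0·(-7) − (-4)·4) + ((-4)·12 − (-13)·(-7))| = 446, so the area is 223.
Along each edge there are gcd(|Δx|,|Δy|)+1 lattice points, so counting each shared vertex once the boundary has gcd(16,11) + gcd(3,19) + gcd(4,11) + gcd(9,19) = 1+1+1+1 = 4.
By Pick's theorem A = I + B/2 − 1, so I = 223 − 4/2 + 1 = 222.

222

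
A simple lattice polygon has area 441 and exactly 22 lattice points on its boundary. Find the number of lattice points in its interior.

From Pick's theorem, I = A − B/2 + 1 = 441 − 22/2 + 1 = 431.

431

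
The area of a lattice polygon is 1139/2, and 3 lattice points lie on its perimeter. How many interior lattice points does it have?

569

From Pick's theorem, I = A − B/2 + 1 = 1139/2 − 3/2 + 1 = 569.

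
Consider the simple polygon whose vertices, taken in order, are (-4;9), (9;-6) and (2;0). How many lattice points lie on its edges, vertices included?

Summing gcd(|Δx|,|Δy|) over the edges gives the boundary count: gcd(13,15) + gcd(7,6) + gcd(6,9) = 1+1+3 = 5.

5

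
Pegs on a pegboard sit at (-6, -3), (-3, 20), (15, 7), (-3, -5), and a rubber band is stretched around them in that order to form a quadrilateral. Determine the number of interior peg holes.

259

The shoelace formula gives twice the area as |[(-6)·20 − (-3)·(-3)] + [(-3)·7 − 15·20] + [15·(-5) − (-3)·7] + [(-3)·(-3) − (-6)·(-5)]| = 525, so the area is 262.5.
Along each edge there are gcd(|Δx|,|Δy|)+1 lattice points, so counting each shared vertex once the boundary has gcd(3,23) + gcd(18,13) + gcd(18,12) + gcd(3,2) = 1+1+6+1 = 9.
Pick's theorem gives I = A − B/2 + 1 = 262.5 − 9/2 + 1 = 259.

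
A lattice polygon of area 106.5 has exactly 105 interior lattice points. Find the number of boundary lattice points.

Pick's theorem gives A = I + B/2 − 1, so B = 2(A − I + 1) = 2(106.5 − 105 + 1) = 5.

5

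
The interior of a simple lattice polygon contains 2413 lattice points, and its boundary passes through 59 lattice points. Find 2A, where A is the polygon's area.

By Pick's theorem, A = I + B/2 − 1 = 2413 + 59/2 − 1 = 4883/2.
Hence 2A = 4883.

4883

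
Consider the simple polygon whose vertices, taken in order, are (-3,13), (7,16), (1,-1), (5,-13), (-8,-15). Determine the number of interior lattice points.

246

The shoelace formula gives twice the area as |[(-3)·16 − 7·13] + [7·(-1) − 1·16] + [1·(-13) − 5·(-1)] + [5·(-15) − (-8)·(-13)] + [(-8)·13 − (-3)·(-15)]| = 498, so the area is 249.
Summing gcd(|Δx|,|Δy|) over the edges gives the boundary count: gcd(10,3) + gcd(6,17) + gcd(4,12) + gcd(13,2) + gcd(5,28) = 1+1+4+1+1 = 8.
By Pick's theorem A = I + B/2 − 1, so I = 249 − 8/2 + 1 = 246.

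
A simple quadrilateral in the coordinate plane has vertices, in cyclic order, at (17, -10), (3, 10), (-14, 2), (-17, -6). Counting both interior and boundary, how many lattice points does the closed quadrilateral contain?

372

Using the shoelace formula, 2A = |(17·10 − 3·(-10)) + (3·2 − (-14)·10) + ((-14)·(-6) − (-17)·2) + ((-17)·(-10) − 17·(-6))| = 736, so the area is 368.
The number of boundary lattice points is Σ gcd(|Δx|,|Δy|) = gcd(14,20) + gcd(17,8) + gcd(3,8) + gcd(34,4) = 2+1+1+2 = 6.
Pick's theorem gives I = A − B/2 + 1 = 368 − 6/2 + 1 = 366, so the closed region contains I + B = 366 + 6 = 372 lattice points.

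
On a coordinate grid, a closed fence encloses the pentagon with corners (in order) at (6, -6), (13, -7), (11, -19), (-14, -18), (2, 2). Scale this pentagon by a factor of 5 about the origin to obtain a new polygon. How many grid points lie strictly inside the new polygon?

7646

Using the shoelace formula, 2A = |[6·(-7) − 13·(-6)] + [13·(-19) − 11·(-7)] + [11·(-18) − (-14)·(-19)] + [(-14)·2 − 2·(-18)] + [2·(-6) − 6·2]| = 614, so the area is 307.
The number of boundary lattice points is Σ gcd(|Δx|,|Δy|) = gcd(7,1) + gcd(2,12) + gcd(25,1) + gcd(16,20) + gcd(4,8) = 1+2+1+4+4 = 12.
Scaling by 5 multiplies the area by 5² = 25 (so the new area is 7675) and multiplies the boundary lattice-point count by 5, giving 60.
By Pick's theorem, the interior count of the dilated polygon is 7675 − 60/2 + 1 = 7646.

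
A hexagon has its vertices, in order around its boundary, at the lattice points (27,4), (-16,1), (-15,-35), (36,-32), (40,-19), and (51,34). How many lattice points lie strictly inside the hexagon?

The shoelace formula gives twice the area as |(27·1 − (-16)·4) + ((-16)·(-35) − (-15)·1) + ((-15)·(-32) − 36·(-35)) + (36·(-19) − 40·(-32)) + (40·34 − 51·(-19)) + (51·4 − 27·34)| = 4617, so the area is 4617/2.
The number of boundary lattice points is Σ gcd(|Δx|,|Δy|) = gcd(43,3) + gcd(1,36) + gcd(51,3) + gcd(4,13) + gcd(11,53) + gcd(24,30) = 1+1+3+1+1+6 = 13.
By Pick's theorem A = I + B/2 − 1, so I = 4617/2 − 13/2 + 1 = 2303.

2303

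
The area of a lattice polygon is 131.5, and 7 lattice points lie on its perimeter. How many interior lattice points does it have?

129

Pick's theorem A = I + B/2 − 1 rearranges to I = A − B/2 + 1 = 131.5 − 7/2 + 1 = 129.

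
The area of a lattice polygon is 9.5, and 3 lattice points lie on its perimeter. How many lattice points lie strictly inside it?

9

From Pick's theorem, I = A − B/2 + 1 = 9.5 − 3/2 + 1 = 9.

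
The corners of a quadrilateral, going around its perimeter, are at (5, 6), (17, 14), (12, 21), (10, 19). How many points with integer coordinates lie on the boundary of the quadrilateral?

Summing gcd(|Δx|,|Δy|) over the edges gives the boundary count: gcd(12,8) + gcd(5,7) + gcd(2,2) + gcd(5,13) = 4+1+2+1 = 8.

8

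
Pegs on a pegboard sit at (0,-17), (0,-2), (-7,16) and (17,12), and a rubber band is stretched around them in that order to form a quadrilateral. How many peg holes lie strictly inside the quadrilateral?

The shoelace formula gives twice the area as |(0·(-2) − 0·(-17)) + (0·16 − (-7)·(-2)) + ((-7)·12 − 17·16) + (17·(-17) − 0·12)| = 659, so the area is 659/2.
Summing gcd(|Δx|,|Δy|) over the edges gives the boundary count: gcd(0,15) + gcd(7,18) + gcd(24,4) + gcd(17,29) = 15+1+4+1 = 21.
Pick's theorem gives I = A − B/2 + 1 = 659/2 − 21/2 + 1 = 320.

320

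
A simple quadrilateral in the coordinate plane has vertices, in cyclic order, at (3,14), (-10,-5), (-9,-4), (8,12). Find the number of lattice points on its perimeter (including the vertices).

4

Summing gcd(|Δx|,|Δy|) over the edges gives the boundary count: gcd(13,19) + gcd(1,1) + gcd(17,16) + gcd(5,2) = 1+1+1+1 = 4.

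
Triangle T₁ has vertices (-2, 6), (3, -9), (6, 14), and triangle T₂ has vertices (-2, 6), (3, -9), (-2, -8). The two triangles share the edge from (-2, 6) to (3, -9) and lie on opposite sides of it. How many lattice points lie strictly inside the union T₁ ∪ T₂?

The union is the simple quadrilateral with vertices (-2, 6), (6, 14), (3, -9), (-2, -8) in order.
Using the shoelace formula, 2A = |[(-2)·14 − 6·6] + [6·(-9) − 3·14] + [3·(-8) − (-2)·(-9)] + [(-2)·6 − (-2)·(-8)]| = 230, so the area is 115.
Along each edge there are gcd(|Δx|,|Δy|)+1 lattice points, so counting each shared vertex once the boundary has gcd(8,8) + gcd(3,23) + gcd(5,1) + gcd(0,14) = 8+1+1+14 = 24.
By Pick's theorem I = A − B/2 + 1 = 115 − 24/2 + 1 = 104.

104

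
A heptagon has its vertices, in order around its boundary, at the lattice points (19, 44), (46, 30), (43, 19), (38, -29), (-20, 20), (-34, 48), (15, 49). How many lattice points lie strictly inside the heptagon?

3289

Using the shoelace formula, 2A = |(19·30 − 46·44) + (46·19 − 43·30) + (43·(-29) − 38·19) + (38·20 − (-20)·(-29)) + ((-20)·48 − (-34)·20) + ((-34)·49 − 15·48) + (15·44 − 19·49)| = 6596, so the area is 3298.
Summing gcd(|Δx|,|Δy|) over the edges gives the boundary count: gcd(27,14) + gcd(3,11) + gcd(5,48) + gcd(58,49) + gcd(14,28) + gcd(49,1) + gcd(4,5) = 1+1+1+1+14+1+1 = 20.
Pick's theorem gives I = A − B/2 + 1 = 3298 − 20/2 + 1 = 3289.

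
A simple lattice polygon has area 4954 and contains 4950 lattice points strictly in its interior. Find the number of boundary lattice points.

Pick's theorem gives A = I + B/2 − 1, so B = 2(A − I + 1) = 2(4954 − 4950 + 1) = 10.

10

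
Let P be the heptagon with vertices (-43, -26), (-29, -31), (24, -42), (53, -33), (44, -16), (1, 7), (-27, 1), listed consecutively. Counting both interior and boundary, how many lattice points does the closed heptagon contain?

2924

By the shoelace formula, twice the signed area is |((-43)·(-31) − (-29)·(-26)) + ((-29)·(-42) − 24·(-31)) + (24·(-33) − 53·(-42)) + (53·(-16) − 44·(-33)) + (44·7 − 1·(-16)) + (1·1 − (-27)·7) + ((-27)·(-26) − (-43)·1)| = 5838, so the area is 2919.
The number of boundary lattice points is Σ gcd(|Δx|,|Δy|) = gcd(14,5) + gcd(53,11) + gcd(29,9) + gcd(9,17) + gcd(43,23) + gcd(28,6) + gcd(16,27) = 1+1+1+1+1+2+1 = 8.
Pick's theorem gives I = A − B/2 + 1 = 2919 − 8/2 + 1 = 2916, so the closed region contains I + B = 2916 + 8 = 2924 lattice points.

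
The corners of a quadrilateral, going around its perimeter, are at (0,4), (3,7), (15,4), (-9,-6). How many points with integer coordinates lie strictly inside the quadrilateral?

94

The shoelace formula gives twice the area as |(0·7 − 3·4) + (3·4 − 15·7) + (15·(-6) − (-9)·4) + ((-9)·4 − 0·(-6))| = 195, so the area is 195/2.
Summing gcd(|Δx|,|Δy|) over the edges gives the boundary count: gcd(3,3) + gcd(12,3) + gcd(24,10) + gcd(9,10) = 3+3+2+1 = 9.
By Pick's theorem A = I + B/2 − 1, so I = 195/2 − 9/2 + 1 = 94.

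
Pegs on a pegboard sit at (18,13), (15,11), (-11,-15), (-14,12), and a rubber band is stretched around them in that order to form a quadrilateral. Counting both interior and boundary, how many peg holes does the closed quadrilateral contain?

By the shoelace formula, twice the signed area is |[18·11 − 15·13] + [15·(-15) − (-11)·11] + [(-11)·12 − (-14)·(-15)] + [(-14)·13 − 18·12]| = 841, so the area is 841/2.
Along each edge there are gcd(|Δx|,|Δy|)+1 lattice points, so counting each shared vertex once the boundary has gcd(3,2) + gcd(26,26) + gcd(3,27) + gcd(32,1) = 1+26+3+1 = 31.
Pick's theorem gives I = A − B/2 + 1 = 841/2 − 31/2 + 1 = 406, so the closed region contains I + B = 406 + 31 = 437 lattice points.

437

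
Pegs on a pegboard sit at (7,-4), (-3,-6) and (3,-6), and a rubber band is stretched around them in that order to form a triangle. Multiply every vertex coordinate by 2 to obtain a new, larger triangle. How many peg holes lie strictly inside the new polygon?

By the shoelace formula, twice the signed area is |[7·(-6) − (-3)·(-4)] + [(-3)·(-6) − 3·(-6)] + [3·(-4) − 7·(-6)]| = 12, so the area is 6.
Summing gcd(|Δx|,|Δy|) over the edges gives the boundary count: gcd(10,2) + gcd(6,0) + gcd(4,2) = 2+6+2 = 10.
Scaling by 2 multiplies the area by 2² = 4 (so the new area is 24) and multiplies the boundary lattice-point count by 2, giving 20.
By Pick's theorem, the interior count of the dilated polygon is 24 − 20/2 + 1 = 15.

15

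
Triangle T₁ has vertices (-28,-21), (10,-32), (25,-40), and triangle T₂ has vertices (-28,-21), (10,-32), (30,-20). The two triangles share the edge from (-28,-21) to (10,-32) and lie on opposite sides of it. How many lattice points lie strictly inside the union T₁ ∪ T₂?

405

The union is the simple quadrilateral with vertices (-28,-21), (25,-40), (10,-32), (30,-20) in order.
Using the shoelace formula, 2A = |((-28)·(-40) − 25·(-21)) + (25·(-32) − 10·(-40)) + (10·(-20) − 30·(-32)) + (30·(-21) − (-28)·(-20))| = 815, so the area is 407.5.
Along each edge there are gcd(|Δx|,|Δy|)+1 lattice points, so counting each shared vertex once the boundary has gcd(53,19) + gcd(15,8) + gcd(20,12) + gcd(58,1) = 1+1+4+1 = 7.
By Pick's theorem I = A − B/2 + 1 = 407.5 − 7/2 + 1 = 405.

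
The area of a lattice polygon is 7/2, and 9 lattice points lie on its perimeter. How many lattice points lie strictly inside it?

0

Pick's theorem A = I + B/2 − 1 rearranges to I = A − B/2 + 1 = 7/2 − 9/2 + 1 = 0.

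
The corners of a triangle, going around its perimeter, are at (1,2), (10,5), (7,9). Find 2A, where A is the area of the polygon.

45

The shoelace formula gives twice the area as |[1·5 − 10·2] + [10·9 − 7·5] + [7·2 − 1·9]| = 45, so the area is 45/2.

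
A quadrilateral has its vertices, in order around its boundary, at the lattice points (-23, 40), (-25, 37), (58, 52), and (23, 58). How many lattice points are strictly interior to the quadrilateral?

The shoelace formula gives twice the area as |((-23)·37 − (-25)·40) + ((-25)·52 − 58·37) + (58·58 − 23·52) + (23·40 − (-23)·58)| = 1125, so the area is 562.5.
Along each edge there are gcd(|Δx|,|Δy|)+1 lattice points, so counting each shared vertex once the boundary has gcd(2,3) + gcd(83,15) + gcd(35,6) + gcd(46,18) = 1+1+1+2 = 5.
Pick's theorem gives I = A − B/2 + 1 = 562.5 − 5/2 + 1 = 561.

561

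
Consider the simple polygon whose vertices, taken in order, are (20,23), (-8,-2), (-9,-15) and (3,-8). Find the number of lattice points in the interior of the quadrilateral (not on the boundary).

Using the shoelace formula, 2A = |(20·(-2) − (-8)·23) + ((-8)·(-15) − (-9)·(-2)) + ((-9)·(-8) − 3·(-15)) + (3·23 − 20·(-8))| = 592, so the area is 296.
Summing gcd(|Δx|,|Δy|) over the edges gives the boundary count: gcd(28,25) + gcd(1,13) + gcd(12,7) + gcd(17,31) = 1+1+1+1 = 4.
By Pick's theorem A = I + B/2 − 1, so I = 296 − 4/2 + 1 = 295.

295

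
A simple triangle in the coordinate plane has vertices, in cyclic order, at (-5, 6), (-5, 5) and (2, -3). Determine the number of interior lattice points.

Using the shoelace formula, 2A = |((-5)·5 − (-5)·6) + ((-5)·(-3) − 2·5) + (2·6 − (-5)·(-3))| = 7, so the area is 7/2.
The number of boundary lattice points is Σ gcd(|Δx|,|Δy|) = gcd(0,1) + gcd(7,8) + gcd(7,9) = 1+1+1 = 3.
Pick's theorem gives I = A − B/2 + 1 = 7/2 − 3/2 + 1 = 3.

3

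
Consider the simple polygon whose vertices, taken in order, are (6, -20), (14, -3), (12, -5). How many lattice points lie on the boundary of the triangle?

Along each edge there are gcd(|Δx|,|Δy|)+1 lattice points, so counting each shared vertex once the boundary has gcd(8,17) + gcd(2,2) + gcd(6,15) = 1+2+3 = 6.

6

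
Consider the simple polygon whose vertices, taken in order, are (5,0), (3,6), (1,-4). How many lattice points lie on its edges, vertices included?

The number of boundary lattice points is Σ gcd(|Δx|,|Δy|) = gcd(2,6) + gcd(2,10) + gcd(4,4) = 2+2+4 = 8.

8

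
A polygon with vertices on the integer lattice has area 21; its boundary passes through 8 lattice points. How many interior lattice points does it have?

Pick's theorem A = I + B/2 − 1 rearranges to I = A − B/2 + 1 = 21 − 8/2 + 1 = 18.

18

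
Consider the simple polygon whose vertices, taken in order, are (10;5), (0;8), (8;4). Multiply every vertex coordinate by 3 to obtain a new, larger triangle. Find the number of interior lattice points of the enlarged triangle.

64

The shoelace formula gives twice the area as |[10·8 − 0·5] + [0·4 − 8·8] + [8·5 − 10·4]| = 16, so the area is 8.
The number of boundary lattice points is Σ gcd(|Δx|,|Δy|) = gcd(10,3) + gcd(8,4) + gcd(2,1) = 1+4+1 = 6.
Scaling by 3 multiplies the area by 3² = 9 (so the new area is 72) and multiplies the boundary lattice-point count by 3, giving 18.
By Pick's theorem, the interior count of the dilated polygon is 72 − 18/2 + 1 = 64.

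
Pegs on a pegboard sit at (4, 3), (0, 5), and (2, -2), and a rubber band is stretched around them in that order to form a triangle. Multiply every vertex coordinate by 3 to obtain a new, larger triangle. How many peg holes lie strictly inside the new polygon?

103

The shoelace formula gives twice the area as |[4·5 − 0·3] + [0·(-2) − 2·5] + [2·3 − 4·(-2)]| = 24, so the area is 12.
Along each edge there are gcd(|Δx|,|Δy|)+1 lattice points, so counting each shared vertex once the boundary has gcd(4,2) + gcd(2,7) + gcd(2,5) = 2+1+1 = 4.
Scaling by 3 multiplies the area by 3² = 9 (so the new area is 108) and multiplies the boundary lattice-point count by 3, giving 12.
By Pick's theorem, the interior count of the dilated polygon is 108 − 12/2 + 1 = 103.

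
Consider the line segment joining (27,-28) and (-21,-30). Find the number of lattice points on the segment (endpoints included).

The number of lattice points on a segment between lattice points is gcd(|Δx|,|Δy|) + 1 = gcd(48,2) + 1 = 2 + 1 = 3.

3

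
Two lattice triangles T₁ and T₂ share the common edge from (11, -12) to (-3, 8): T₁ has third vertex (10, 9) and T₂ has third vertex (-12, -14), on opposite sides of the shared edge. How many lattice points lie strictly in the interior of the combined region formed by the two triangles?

380

The union is the simple quadrilateral with vertices (11, -12), (10, 9), (-3, 8), (-12, -14) in order.
By the shoelace formula, twice the signed area is |(11·9 − 10·(-12)) + (10·8 − (-3)·9) + ((-3)·(-14) − (-12)·8) + ((-12)·(-12) − 11·(-14))| = 762, so the area is 381.
Summing gcd(|Δx|,|Δy|) over the edges gives the boundary count: gcd(1,21) + gcd(13,1) + gcd(9,22) + gcd(23,2) = 1+1+1+1 = 4.
By Pick's theorem I = A − B/2 + 1 = 381 − 4/2 + 1 = 380.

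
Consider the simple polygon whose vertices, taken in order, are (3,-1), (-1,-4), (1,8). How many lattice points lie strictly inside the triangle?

Using the shoelace formula, 2A = |[3·(-4) − (-1)·(-1)] + [(-1)·8 − 1·(-4)] + [1·(-1) − 3·8]| = 42, so the area is 21.
Summing gcd(|Δx|,|Δy|) over the edges gives the boundary count: gcd(4,3) + gcd(2,12) + gcd(2,9) = 1+2+1 = 4.
Pick's theorem gives I = A − B/2 + 1 = 21 − 4/2 + 1 = 20.

20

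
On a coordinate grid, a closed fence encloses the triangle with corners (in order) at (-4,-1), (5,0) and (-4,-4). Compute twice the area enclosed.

The shoelace formula gives twice the area as |((-4)·0 − 5·(-1)) + (5·(-4) − (-4)·0) + ((-4)·(-1) − (-4)·(-4))| = 27, so the area is 13.5.

27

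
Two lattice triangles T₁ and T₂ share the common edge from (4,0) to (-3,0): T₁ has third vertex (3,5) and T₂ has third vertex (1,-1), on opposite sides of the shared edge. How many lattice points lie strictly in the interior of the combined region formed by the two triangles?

The union is the simple quadrilateral with vertices (4,0), (3,5), (-3,0), (1,-1) in order.
The shoelace formula gives twice the area as |(4·5 − 3·0) + (3·0 − (-3)·5) + ((-3)·(-1) − 1·0) + (1·0 − 4·(-1))| = 42, so the area is 21.
The number of boundary lattice points is Σ gcd(|Δx|,|Δy|) = gcd(1,5) + gcd(6,5) + gcd(4,1) + gcd(3,1) = 1+1+1+1 = 4.
By Pick's theorem I = A − B/2 + 1 = 21 − 4/2 + 1 = 20.

20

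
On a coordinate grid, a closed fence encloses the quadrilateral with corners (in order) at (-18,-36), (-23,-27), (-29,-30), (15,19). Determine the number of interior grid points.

By the shoelace formula, twice the signed area is |((-18)·(-27) − (-23)·(-36)) + ((-23)·(-30) − (-29)·(-27)) + ((-29)·19 − 15·(-30)) + (15·(-36) − (-18)·19)| = 734, so the area is 367.
Along each edge there are gcd(|Δx|,|Δy|)+1 lattice points, so counting each shared vertex once the boundary has gcd(5,9) + gcd(6,3) + gcd(44,49) + gcd(33,55) = 1+3+1+11 = 16.
Pick's theorem gives I = A − B/2 + 1 = 367 − 16/2 + 1 = 360.

360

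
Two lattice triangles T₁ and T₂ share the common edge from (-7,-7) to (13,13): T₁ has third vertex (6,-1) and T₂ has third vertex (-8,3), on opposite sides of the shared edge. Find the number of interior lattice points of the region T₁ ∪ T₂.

176

The union is the simple quadrilateral with vertices (-7,-7), (6,-1), (13,13), (-8,3) in order.
By the shoelace formula, twice the signed area is |[(-7)·(-1) − 6·(-7)] + [6·13 − 13·(-1)] + [13·3 − (-8)·13] + [(-8)·(-7) − (-7)·3]| = 360, so the area is 180.
Along each edge there are gcd(|Δx|,|Δy|)+1 lattice points, so counting each shared vertex once the boundary has gcd(13,6) + gcd(7,14) + gcd(21,10) + gcd(1,10) = 1+7+1+1 = 10.
By Pick's theorem I = A − B/2 + 1 = 180 − 10/2 + 1 = 176.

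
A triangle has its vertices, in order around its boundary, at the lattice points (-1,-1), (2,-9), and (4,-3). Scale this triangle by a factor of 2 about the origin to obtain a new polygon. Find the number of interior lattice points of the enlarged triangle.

The shoelace formula gives twice the area as |((-1)·(-9) − 2·(-1)) + (2·(-3) − 4·(-9)) + (4·(-1) − (-1)·(-3))| = 34, so the area is 17.
Summing gcd(|Δx|,|Δy|) over the edges gives the boundary count: gcd(3,8) + gcd(2,6) + gcd(5,2) = 1+2+1 = 4.
Scaling by 2 multiplies the area by 2² = 4 (so the new area is 68) and multiplies the boundary lattice-point count by 2, giving 8.
By Pick's theorem, the interior count of the dilated polygon is 68 − 8/2 + 1 = 65.

65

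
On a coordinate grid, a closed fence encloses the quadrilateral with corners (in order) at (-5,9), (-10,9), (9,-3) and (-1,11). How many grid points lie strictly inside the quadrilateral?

64

By the shoelace formula, twice the signed area is |((-5)·9 − (-10)·9) + ((-10)·(-3) − 9·9) + (9·11 − (-1)·(-3)) + ((-1)·9 − (-5)·11)| = 136, so the area is 68.
Summing gcd(|Δx|,|Δy|) over the edges gives the boundary count: gcd(5,0) + gcd(19,12) + gcd(10,14) + gcd(4,2) = 5+1+2+2 = 10.
By Pick's theorem A = I + B/2 − 1, so I = 68 − 10/2 + 1 = 64.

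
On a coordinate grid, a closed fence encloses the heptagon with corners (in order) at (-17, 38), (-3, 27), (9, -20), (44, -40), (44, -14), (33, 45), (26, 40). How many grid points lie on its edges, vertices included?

36

The number of boundary lattice points is Σ gcd(|Δx|,|Δy|) = gcd(14,11) + gcd(12,47) + gcd(35,20) + gcd(0,26) + gcd(11,59) + gcd(7,5) + gcd(43,2) = 1+1+5+26+1+1+1 = 36.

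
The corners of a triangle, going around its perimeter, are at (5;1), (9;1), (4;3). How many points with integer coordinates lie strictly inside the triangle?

The shoelace formula gives twice the area as |(5·1 − 9·1) + (9·3 − 4·1) + (4·1 − 5·3)| = 8, so the area is 4.
Summing gcd(|Δx|,|Δy|) over the edges gives the boundary count: gcd(4,0) + gcd(5,2) + gcd(1,2) = 4+1+1 = 6.
Pick's theorem gives I = A − B/2 + 1 = 4 − 6/2 + 1 = 2.

2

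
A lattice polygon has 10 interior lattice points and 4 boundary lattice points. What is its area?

11

By Pick's theorem, A = I + B/2 − 1 = 10 + 4/2 − 1 = 11.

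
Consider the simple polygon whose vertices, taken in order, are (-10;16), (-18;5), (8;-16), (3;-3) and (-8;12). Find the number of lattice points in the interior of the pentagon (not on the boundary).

255

Using the shoelace formula, 2A = |((-10)·5 − (-18)·16) + ((-18)·(-16) − 8·5) + (8·(-3) − 3·(-16)) + (3·12 − (-8)·(-3)) + ((-8)·16 − (-10)·12)| = 514, so the area is 257.
Along each edge there are gcd(|Δx|,|Δy|)+1 lattice points, so counting each shared vertex once the boundary has gcd(8,11) + gcd(26,21) + gcd(5,13) + gcd(11,15) + gcd(2,4) = 1+1+1+1+2 = 6.
By Pick's theorem A = I + B/2 − 1, so I = 257 − 6/2 + 1 = 255.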